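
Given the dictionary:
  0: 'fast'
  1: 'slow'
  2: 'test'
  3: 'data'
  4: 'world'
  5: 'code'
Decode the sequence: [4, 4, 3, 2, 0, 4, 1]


Look up each index in the dictionary:
  4 -> 'world'
  4 -> 'world'
  3 -> 'data'
  2 -> 'test'
  0 -> 'fast'
  4 -> 'world'
  1 -> 'slow'

Decoded: "world world data test fast world slow"


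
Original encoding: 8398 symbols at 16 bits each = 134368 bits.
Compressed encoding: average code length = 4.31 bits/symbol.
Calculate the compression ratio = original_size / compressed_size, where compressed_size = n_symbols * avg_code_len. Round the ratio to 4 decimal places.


original_size = n_symbols * orig_bits = 8398 * 16 = 134368 bits
compressed_size = n_symbols * avg_code_len = 8398 * 4.31 = 36195.38 bits
ratio = original_size / compressed_size = 134368 / 36195.38 = 3.7123

Compression ratio = 3.7123


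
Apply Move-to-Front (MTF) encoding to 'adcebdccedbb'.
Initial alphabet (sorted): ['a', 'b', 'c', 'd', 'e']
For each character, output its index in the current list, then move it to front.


MTF encoding:
'a': index 0 in ['a', 'b', 'c', 'd', 'e'] -> ['a', 'b', 'c', 'd', 'e']
'd': index 3 in ['a', 'b', 'c', 'd', 'e'] -> ['d', 'a', 'b', 'c', 'e']
'c': index 3 in ['d', 'a', 'b', 'c', 'e'] -> ['c', 'd', 'a', 'b', 'e']
'e': index 4 in ['c', 'd', 'a', 'b', 'e'] -> ['e', 'c', 'd', 'a', 'b']
'b': index 4 in ['e', 'c', 'd', 'a', 'b'] -> ['b', 'e', 'c', 'd', 'a']
'd': index 3 in ['b', 'e', 'c', 'd', 'a'] -> ['d', 'b', 'e', 'c', 'a']
'c': index 3 in ['d', 'b', 'e', 'c', 'a'] -> ['c', 'd', 'b', 'e', 'a']
'c': index 0 in ['c', 'd', 'b', 'e', 'a'] -> ['c', 'd', 'b', 'e', 'a']
'e': index 3 in ['c', 'd', 'b', 'e', 'a'] -> ['e', 'c', 'd', 'b', 'a']
'd': index 2 in ['e', 'c', 'd', 'b', 'a'] -> ['d', 'e', 'c', 'b', 'a']
'b': index 3 in ['d', 'e', 'c', 'b', 'a'] -> ['b', 'd', 'e', 'c', 'a']
'b': index 0 in ['b', 'd', 'e', 'c', 'a'] -> ['b', 'd', 'e', 'c', 'a']


Output: [0, 3, 3, 4, 4, 3, 3, 0, 3, 2, 3, 0]


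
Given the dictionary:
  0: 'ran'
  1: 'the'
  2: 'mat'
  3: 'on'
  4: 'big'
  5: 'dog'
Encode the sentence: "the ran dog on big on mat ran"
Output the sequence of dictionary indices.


Look up each word in the dictionary:
  'the' -> 1
  'ran' -> 0
  'dog' -> 5
  'on' -> 3
  'big' -> 4
  'on' -> 3
  'mat' -> 2
  'ran' -> 0

Encoded: [1, 0, 5, 3, 4, 3, 2, 0]


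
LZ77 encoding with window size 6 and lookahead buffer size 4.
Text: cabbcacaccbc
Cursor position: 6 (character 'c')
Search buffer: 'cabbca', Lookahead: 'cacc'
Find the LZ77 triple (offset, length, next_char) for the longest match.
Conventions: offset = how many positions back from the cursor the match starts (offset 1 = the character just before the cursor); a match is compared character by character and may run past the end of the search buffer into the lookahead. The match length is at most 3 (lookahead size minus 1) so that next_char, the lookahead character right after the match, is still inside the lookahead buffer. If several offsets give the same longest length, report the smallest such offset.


Try each offset into the search buffer:
  offset=1 (pos 5, char 'a'): match length 0
  offset=2 (pos 4, char 'c'): match length 3
  offset=3 (pos 3, char 'b'): match length 0
  offset=4 (pos 2, char 'b'): match length 0
  offset=5 (pos 1, char 'a'): match length 0
  offset=6 (pos 0, char 'c'): match length 2
Longest match has length 3 at offset 2.
next_char = character at position 6 + 3 = 9 -> 'c'

Best match: offset=2, length=3 (matching 'cac' starting at position 4)
LZ77 triple: (2, 3, 'c')


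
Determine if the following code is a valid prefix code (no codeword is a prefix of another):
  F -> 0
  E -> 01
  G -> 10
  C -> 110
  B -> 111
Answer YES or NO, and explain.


Checking each pair (does one codeword prefix another?):
  F='0' vs E='01': prefix -- VIOLATION

NO -- this is NOT a valid prefix code. F (0) is a prefix of E (01).


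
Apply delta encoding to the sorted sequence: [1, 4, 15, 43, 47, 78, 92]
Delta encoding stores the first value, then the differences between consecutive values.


First value: 1
Deltas:
  4 - 1 = 3
  15 - 4 = 11
  43 - 15 = 28
  47 - 43 = 4
  78 - 47 = 31
  92 - 78 = 14


Delta encoded: [1, 3, 11, 28, 4, 31, 14]


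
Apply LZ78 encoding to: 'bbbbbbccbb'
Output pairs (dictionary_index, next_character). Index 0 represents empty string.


LZ78 encoding steps:
Dictionary: {0: ''}
Step 1: w='' (idx 0), next='b' -> output (0, 'b'), add 'b' as idx 1
Step 2: w='b' (idx 1), next='b' -> output (1, 'b'), add 'bb' as idx 2
Step 3: w='bb' (idx 2), next='b' -> output (2, 'b'), add 'bbb' as idx 3
Step 4: w='' (idx 0), next='c' -> output (0, 'c'), add 'c' as idx 4
Step 5: w='c' (idx 4), next='b' -> output (4, 'b'), add 'cb' as idx 5
Step 6: w='b' (idx 1), end of input -> output (1, '')


Encoded: [(0, 'b'), (1, 'b'), (2, 'b'), (0, 'c'), (4, 'b'), (1, '')]


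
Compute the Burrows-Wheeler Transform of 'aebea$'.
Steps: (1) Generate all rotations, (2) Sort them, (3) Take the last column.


Rotations (sorted):
  0: $aebea -> last char: a
  1: a$aebe -> last char: e
  2: aebea$ -> last char: $
  3: bea$ae -> last char: e
  4: ea$aeb -> last char: b
  5: ebea$a -> last char: a


BWT = ae$eba


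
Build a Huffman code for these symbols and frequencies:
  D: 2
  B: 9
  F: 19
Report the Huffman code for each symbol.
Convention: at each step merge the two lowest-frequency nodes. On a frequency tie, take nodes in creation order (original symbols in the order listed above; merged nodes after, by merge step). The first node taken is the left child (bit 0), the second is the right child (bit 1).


Huffman tree construction:
Step 1: Merge D(2) + B(9) = 11
Step 2: Merge (D+B)(11) + F(19) = 30
Read each symbol's code off the tree from the root (left child = 0, right child = 1).

Codes:
  D: 00 (length 2)
  B: 01 (length 2)
  F: 1 (length 1)
Average code length: 41/30 = 1.3667 bits/symbol


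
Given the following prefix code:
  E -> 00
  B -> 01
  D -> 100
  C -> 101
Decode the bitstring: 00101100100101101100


Decoding step by step:
Bits 00 -> E
Bits 101 -> C
Bits 100 -> D
Bits 100 -> D
Bits 101 -> C
Bits 101 -> C
Bits 100 -> D


Decoded message: ECDDCCD


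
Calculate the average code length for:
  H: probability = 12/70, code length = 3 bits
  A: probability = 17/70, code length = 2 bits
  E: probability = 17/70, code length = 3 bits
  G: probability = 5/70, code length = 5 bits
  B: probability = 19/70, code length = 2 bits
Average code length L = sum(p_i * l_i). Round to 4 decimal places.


Weighted contributions p_i * l_i:
  H: (12/70) * 3 = 36/70
  A: (17/70) * 2 = 34/70
  E: (17/70) * 3 = 51/70
  G: (5/70) * 5 = 25/70
  B: (19/70) * 2 = 38/70
Sum = (36 + 34 + 51 + 25 + 38)/70 = 184/70

L = 184/70 = 2.6286 bits/symbol


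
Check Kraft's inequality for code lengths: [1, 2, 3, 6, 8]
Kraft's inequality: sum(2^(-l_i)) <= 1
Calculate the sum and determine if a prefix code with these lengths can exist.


Sum = 2^(-1) + 2^(-2) + 2^(-3) + 2^(-6) + 2^(-8)
    = 0.5 + 0.25 + 0.125 + 0.015625 + 0.00390625
    = 229/256 = 0.89453125
Since 0.89453125 <= 1, Kraft's inequality IS satisfied.
A prefix code with these lengths CAN exist.

Kraft sum = 0.89453125. Satisfied.


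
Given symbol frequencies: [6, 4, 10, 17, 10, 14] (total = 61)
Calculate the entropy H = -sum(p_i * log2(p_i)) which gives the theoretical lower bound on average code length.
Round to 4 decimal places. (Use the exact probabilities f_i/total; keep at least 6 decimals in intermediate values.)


Per-symbol terms -p_i * log2(p_i) with p_i = f_i/61:
  p = 6/61 = 0.098361: log2(p) = -3.345775, -p*log2(p) = 0.329093
  p = 4/61 = 0.065574: log2(p) = -3.930737, -p*log2(p) = 0.257753
  p = 10/61 = 0.163934: log2(p) = -2.608809, -p*log2(p) = 0.427674
  p = 17/61 = 0.278689: log2(p) = -1.843274, -p*log2(p) = 0.513699
  p = 10/61 = 0.163934: log2(p) = -2.608809, -p*log2(p) = 0.427674
  p = 14/61 = 0.229508: log2(p) = -2.123382, -p*log2(p) = 0.487334
H = 0.329093 + 0.257753 + 0.427674 + 0.513699 + 0.427674 + 0.487334 = 2.443227

H = 2.4432 bits/symbol


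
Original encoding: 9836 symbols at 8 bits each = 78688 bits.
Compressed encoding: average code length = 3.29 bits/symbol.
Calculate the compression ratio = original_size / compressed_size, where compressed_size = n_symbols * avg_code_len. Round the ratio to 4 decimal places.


original_size = n_symbols * orig_bits = 9836 * 8 = 78688 bits
compressed_size = n_symbols * avg_code_len = 9836 * 3.29 = 32360.44 bits
ratio = original_size / compressed_size = 78688 / 32360.44 = 2.4316

Compression ratio = 2.4316


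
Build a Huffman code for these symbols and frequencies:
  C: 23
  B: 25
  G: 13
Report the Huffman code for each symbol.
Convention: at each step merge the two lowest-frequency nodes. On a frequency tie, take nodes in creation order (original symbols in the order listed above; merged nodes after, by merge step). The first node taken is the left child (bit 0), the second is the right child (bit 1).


Huffman tree construction:
Step 1: Merge G(13) + C(23) = 36
Step 2: Merge B(25) + (G+C)(36) = 61
Read each symbol's code off the tree from the root (left child = 0, right child = 1).

Codes:
  C: 11 (length 2)
  B: 0 (length 1)
  G: 10 (length 2)
Average code length: 97/61 = 1.5902 bits/symbol


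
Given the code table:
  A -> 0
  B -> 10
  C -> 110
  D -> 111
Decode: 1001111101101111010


Decoding:
10 -> B
0 -> A
111 -> D
110 -> C
110 -> C
111 -> D
10 -> B
10 -> B


Result: BADCCDBB


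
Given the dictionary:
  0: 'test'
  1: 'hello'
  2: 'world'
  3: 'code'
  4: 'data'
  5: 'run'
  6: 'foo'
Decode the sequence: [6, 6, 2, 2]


Look up each index in the dictionary:
  6 -> 'foo'
  6 -> 'foo'
  2 -> 'world'
  2 -> 'world'

Decoded: "foo foo world world"


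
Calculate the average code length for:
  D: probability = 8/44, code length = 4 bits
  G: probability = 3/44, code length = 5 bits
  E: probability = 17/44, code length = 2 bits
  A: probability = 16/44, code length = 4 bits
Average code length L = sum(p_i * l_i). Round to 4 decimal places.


Weighted contributions p_i * l_i:
  D: (8/44) * 4 = 32/44
  G: (3/44) * 5 = 15/44
  E: (17/44) * 2 = 34/44
  A: (16/44) * 4 = 64/44
Sum = (32 + 15 + 34 + 64)/44 = 145/44

L = 145/44 = 3.2955 bits/symbol


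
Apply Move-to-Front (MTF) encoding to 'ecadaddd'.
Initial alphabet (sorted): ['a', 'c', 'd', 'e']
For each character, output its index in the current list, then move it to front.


MTF encoding:
'e': index 3 in ['a', 'c', 'd', 'e'] -> ['e', 'a', 'c', 'd']
'c': index 2 in ['e', 'a', 'c', 'd'] -> ['c', 'e', 'a', 'd']
'a': index 2 in ['c', 'e', 'a', 'd'] -> ['a', 'c', 'e', 'd']
'd': index 3 in ['a', 'c', 'e', 'd'] -> ['d', 'a', 'c', 'e']
'a': index 1 in ['d', 'a', 'c', 'e'] -> ['a', 'd', 'c', 'e']
'd': index 1 in ['a', 'd', 'c', 'e'] -> ['d', 'a', 'c', 'e']
'd': index 0 in ['d', 'a', 'c', 'e'] -> ['d', 'a', 'c', 'e']
'd': index 0 in ['d', 'a', 'c', 'e'] -> ['d', 'a', 'c', 'e']


Output: [3, 2, 2, 3, 1, 1, 0, 0]


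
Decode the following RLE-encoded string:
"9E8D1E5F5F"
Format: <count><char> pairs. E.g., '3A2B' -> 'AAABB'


Expanding each <count><char> pair:
  9E -> 'EEEEEEEEE'
  8D -> 'DDDDDDDD'
  1E -> 'E'
  5F -> 'FFFFF'
  5F -> 'FFFFF'

Decoded = EEEEEEEEEDDDDDDDDEFFFFFFFFFF


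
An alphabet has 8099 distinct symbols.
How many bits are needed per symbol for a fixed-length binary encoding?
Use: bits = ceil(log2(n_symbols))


log2(8099) = 12.9835
Bracket: 2^12 = 4096 < 8099 <= 2^13 = 8192
So ceil(log2(8099)) = 13

bits = ceil(log2(8099)) = ceil(12.9835) = 13 bits


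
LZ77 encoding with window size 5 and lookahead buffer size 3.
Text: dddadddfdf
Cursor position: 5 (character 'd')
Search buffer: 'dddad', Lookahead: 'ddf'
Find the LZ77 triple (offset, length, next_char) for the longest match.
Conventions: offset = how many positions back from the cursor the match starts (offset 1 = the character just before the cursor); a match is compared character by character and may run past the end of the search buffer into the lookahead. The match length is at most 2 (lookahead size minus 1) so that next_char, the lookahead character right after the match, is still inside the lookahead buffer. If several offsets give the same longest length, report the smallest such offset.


Try each offset into the search buffer:
  offset=1 (pos 4, char 'd'): match length 2
  offset=2 (pos 3, char 'a'): match length 0
  offset=3 (pos 2, char 'd'): match length 1
  offset=4 (pos 1, char 'd'): match length 2
  offset=5 (pos 0, char 'd'): match length 2
Longest match has length 2, found at offsets 1, 4, 5; take the smallest, offset 1.
next_char = character at position 5 + 2 = 7 -> 'f'

Best match: offset=1, length=2 (matching 'dd' starting at position 4)
LZ77 triple: (1, 2, 'f')


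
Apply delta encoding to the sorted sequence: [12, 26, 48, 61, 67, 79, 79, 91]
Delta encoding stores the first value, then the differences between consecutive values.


First value: 12
Deltas:
  26 - 12 = 14
  48 - 26 = 22
  61 - 48 = 13
  67 - 61 = 6
  79 - 67 = 12
  79 - 79 = 0
  91 - 79 = 12


Delta encoded: [12, 14, 22, 13, 6, 12, 0, 12]


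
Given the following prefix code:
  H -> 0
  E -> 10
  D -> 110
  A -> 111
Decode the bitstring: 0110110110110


Decoding step by step:
Bits 0 -> H
Bits 110 -> D
Bits 110 -> D
Bits 110 -> D
Bits 110 -> D


Decoded message: HDDDD


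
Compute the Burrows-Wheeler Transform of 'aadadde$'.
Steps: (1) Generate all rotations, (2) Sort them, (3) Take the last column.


Rotations (sorted):
  0: $aadadde -> last char: e
  1: aadadde$ -> last char: $
  2: adadde$a -> last char: a
  3: adde$aad -> last char: d
  4: dadde$aa -> last char: a
  5: dde$aada -> last char: a
  6: de$aadad -> last char: d
  7: e$aadadd -> last char: d


BWT = e$adaadd


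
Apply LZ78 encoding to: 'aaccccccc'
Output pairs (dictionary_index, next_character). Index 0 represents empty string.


LZ78 encoding steps:
Dictionary: {0: ''}
Step 1: w='' (idx 0), next='a' -> output (0, 'a'), add 'a' as idx 1
Step 2: w='a' (idx 1), next='c' -> output (1, 'c'), add 'ac' as idx 2
Step 3: w='' (idx 0), next='c' -> output (0, 'c'), add 'c' as idx 3
Step 4: w='c' (idx 3), next='c' -> output (3, 'c'), add 'cc' as idx 4
Step 5: w='cc' (idx 4), next='c' -> output (4, 'c'), add 'ccc' as idx 5


Encoded: [(0, 'a'), (1, 'c'), (0, 'c'), (3, 'c'), (4, 'c')]


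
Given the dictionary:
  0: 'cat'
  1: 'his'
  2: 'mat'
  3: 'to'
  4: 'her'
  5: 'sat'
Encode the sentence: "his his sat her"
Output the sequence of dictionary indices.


Look up each word in the dictionary:
  'his' -> 1
  'his' -> 1
  'sat' -> 5
  'her' -> 4

Encoded: [1, 1, 5, 4]


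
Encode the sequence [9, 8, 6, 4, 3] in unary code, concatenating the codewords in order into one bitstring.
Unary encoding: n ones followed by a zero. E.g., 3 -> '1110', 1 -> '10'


Encode each number as n ones followed by a terminating 0:
  9 -> 1111111110 (10 bits)
  8 -> 111111110 (9 bits)
  6 -> 1111110 (7 bits)
  4 -> 11110 (5 bits)
  3 -> 1110 (4 bits)
Total length = 10 + 9 + 7 + 5 + 4 = 35 bits.

Unary([9, 8, 6, 4, 3]) = 11111111101111111101111110111101110 (35 bits)


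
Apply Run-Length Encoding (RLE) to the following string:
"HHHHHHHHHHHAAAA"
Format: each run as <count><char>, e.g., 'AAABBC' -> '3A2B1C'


Scanning runs left to right:
  i=0: run of 'H' x 11 -> '11H'
  i=11: run of 'A' x 4 -> '4A'

RLE = 11H4A


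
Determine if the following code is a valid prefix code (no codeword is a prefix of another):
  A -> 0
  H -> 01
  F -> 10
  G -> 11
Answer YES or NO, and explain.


Checking each pair (does one codeword prefix another?):
  A='0' vs H='01': prefix -- VIOLATION

NO -- this is NOT a valid prefix code. A (0) is a prefix of H (01).


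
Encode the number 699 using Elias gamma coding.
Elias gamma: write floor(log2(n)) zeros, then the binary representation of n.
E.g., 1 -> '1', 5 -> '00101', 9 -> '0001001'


num_bits = floor(log2(699)) + 1 = 10
leading_zeros = num_bits - 1 = 9
binary(699) = 1010111011

Elias gamma(699) = '000000000' + '1010111011' = 0000000001010111011 (19 bits)


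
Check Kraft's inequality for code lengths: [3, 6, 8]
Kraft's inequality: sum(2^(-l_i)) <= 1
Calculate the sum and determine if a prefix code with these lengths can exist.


Sum = 2^(-3) + 2^(-6) + 2^(-8)
    = 0.125 + 0.015625 + 0.00390625
    = 37/256 = 0.14453125
Since 0.14453125 <= 1, Kraft's inequality IS satisfied.
A prefix code with these lengths CAN exist.

Kraft sum = 0.14453125. Satisfied.


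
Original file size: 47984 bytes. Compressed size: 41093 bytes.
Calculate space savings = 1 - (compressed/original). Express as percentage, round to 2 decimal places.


ratio = compressed/original = 41093/47984 = 0.85639
savings = 1 - ratio = 1 - 0.85639 = 0.14361
as a percentage: 0.14361 * 100 = 14.36%

Space savings = 1 - 41093/47984 = 14.36%


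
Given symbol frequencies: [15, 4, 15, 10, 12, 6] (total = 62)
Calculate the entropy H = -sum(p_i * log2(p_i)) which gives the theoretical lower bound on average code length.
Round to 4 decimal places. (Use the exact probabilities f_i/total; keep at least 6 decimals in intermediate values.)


Per-symbol terms -p_i * log2(p_i) with p_i = f_i/62:
  p = 15/62 = 0.241935: log2(p) = -2.047306, -p*log2(p) = 0.495316
  p = 4/62 = 0.064516: log2(p) = -3.954196, -p*log2(p) = 0.255109
  p = 15/62 = 0.241935: log2(p) = -2.047306, -p*log2(p) = 0.495316
  p = 10/62 = 0.161290: log2(p) = -2.632268, -p*log2(p) = 0.424559
  p = 12/62 = 0.193548: log2(p) = -2.369234, -p*log2(p) = 0.458561
  p = 6/62 = 0.096774: log2(p) = -3.369234, -p*log2(p) = 0.326055
H = 0.495316 + 0.255109 + 0.495316 + 0.424559 + 0.458561 + 0.326055 = 2.454916

H = 2.4549 bits/symbol


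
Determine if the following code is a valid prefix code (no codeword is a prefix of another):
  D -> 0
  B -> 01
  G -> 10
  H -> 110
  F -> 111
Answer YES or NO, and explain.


Checking each pair (does one codeword prefix another?):
  D='0' vs B='01': prefix -- VIOLATION

NO -- this is NOT a valid prefix code. D (0) is a prefix of B (01).


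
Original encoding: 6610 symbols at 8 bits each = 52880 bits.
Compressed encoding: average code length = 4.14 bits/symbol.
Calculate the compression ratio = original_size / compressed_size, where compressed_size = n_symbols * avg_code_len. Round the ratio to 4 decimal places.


original_size = n_symbols * orig_bits = 6610 * 8 = 52880 bits
compressed_size = n_symbols * avg_code_len = 6610 * 4.14 = 27365.4 bits
ratio = original_size / compressed_size = 52880 / 27365.4 = 1.9324

Compression ratio = 1.9324


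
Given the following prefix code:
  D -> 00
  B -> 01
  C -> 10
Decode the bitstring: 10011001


Decoding step by step:
Bits 10 -> C
Bits 01 -> B
Bits 10 -> C
Bits 01 -> B


Decoded message: CBCB


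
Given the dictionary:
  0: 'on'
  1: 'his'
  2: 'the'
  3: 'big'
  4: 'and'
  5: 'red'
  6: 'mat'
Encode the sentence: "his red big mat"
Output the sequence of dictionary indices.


Look up each word in the dictionary:
  'his' -> 1
  'red' -> 5
  'big' -> 3
  'mat' -> 6

Encoded: [1, 5, 3, 6]


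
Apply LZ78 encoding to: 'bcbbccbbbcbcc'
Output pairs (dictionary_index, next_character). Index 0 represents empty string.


LZ78 encoding steps:
Dictionary: {0: ''}
Step 1: w='' (idx 0), next='b' -> output (0, 'b'), add 'b' as idx 1
Step 2: w='' (idx 0), next='c' -> output (0, 'c'), add 'c' as idx 2
Step 3: w='b' (idx 1), next='b' -> output (1, 'b'), add 'bb' as idx 3
Step 4: w='c' (idx 2), next='c' -> output (2, 'c'), add 'cc' as idx 4
Step 5: w='bb' (idx 3), next='b' -> output (3, 'b'), add 'bbb' as idx 5
Step 6: w='c' (idx 2), next='b' -> output (2, 'b'), add 'cb' as idx 6
Step 7: w='cc' (idx 4), end of input -> output (4, '')


Encoded: [(0, 'b'), (0, 'c'), (1, 'b'), (2, 'c'), (3, 'b'), (2, 'b'), (4, '')]


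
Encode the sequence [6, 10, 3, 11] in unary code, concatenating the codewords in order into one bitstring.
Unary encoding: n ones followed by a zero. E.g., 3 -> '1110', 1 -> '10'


Encode each number as n ones followed by a terminating 0:
  6 -> 1111110 (7 bits)
  10 -> 11111111110 (11 bits)
  3 -> 1110 (4 bits)
  11 -> 111111111110 (12 bits)
Total length = 7 + 11 + 4 + 12 = 34 bits.

Unary([6, 10, 3, 11]) = 1111110111111111101110111111111110 (34 bits)


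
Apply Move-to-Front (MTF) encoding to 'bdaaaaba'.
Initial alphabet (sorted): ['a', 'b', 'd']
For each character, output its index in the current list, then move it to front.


MTF encoding:
'b': index 1 in ['a', 'b', 'd'] -> ['b', 'a', 'd']
'd': index 2 in ['b', 'a', 'd'] -> ['d', 'b', 'a']
'a': index 2 in ['d', 'b', 'a'] -> ['a', 'd', 'b']
'a': index 0 in ['a', 'd', 'b'] -> ['a', 'd', 'b']
'a': index 0 in ['a', 'd', 'b'] -> ['a', 'd', 'b']
'a': index 0 in ['a', 'd', 'b'] -> ['a', 'd', 'b']
'b': index 2 in ['a', 'd', 'b'] -> ['b', 'a', 'd']
'a': index 1 in ['b', 'a', 'd'] -> ['a', 'b', 'd']


Output: [1, 2, 2, 0, 0, 0, 2, 1]


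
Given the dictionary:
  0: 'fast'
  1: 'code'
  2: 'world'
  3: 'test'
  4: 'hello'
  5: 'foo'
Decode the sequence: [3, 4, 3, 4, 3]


Look up each index in the dictionary:
  3 -> 'test'
  4 -> 'hello'
  3 -> 'test'
  4 -> 'hello'
  3 -> 'test'

Decoded: "test hello test hello test"


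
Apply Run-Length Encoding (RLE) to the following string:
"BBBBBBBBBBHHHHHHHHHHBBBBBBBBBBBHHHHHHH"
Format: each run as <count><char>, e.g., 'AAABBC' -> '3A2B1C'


Scanning runs left to right:
  i=0: run of 'B' x 10 -> '10B'
  i=10: run of 'H' x 10 -> '10H'
  i=20: run of 'B' x 11 -> '11B'
  i=31: run of 'H' x 7 -> '7H'

RLE = 10B10H11B7H


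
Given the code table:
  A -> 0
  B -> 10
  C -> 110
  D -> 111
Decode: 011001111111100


Decoding:
0 -> A
110 -> C
0 -> A
111 -> D
111 -> D
110 -> C
0 -> A


Result: ACADDCA


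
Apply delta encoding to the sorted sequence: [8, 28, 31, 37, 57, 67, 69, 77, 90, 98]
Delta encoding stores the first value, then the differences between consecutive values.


First value: 8
Deltas:
  28 - 8 = 20
  31 - 28 = 3
  37 - 31 = 6
  57 - 37 = 20
  67 - 57 = 10
  69 - 67 = 2
  77 - 69 = 8
  90 - 77 = 13
  98 - 90 = 8


Delta encoded: [8, 20, 3, 6, 20, 10, 2, 8, 13, 8]


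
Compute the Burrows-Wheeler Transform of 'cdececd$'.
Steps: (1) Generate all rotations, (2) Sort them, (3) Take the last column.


Rotations (sorted):
  0: $cdececd -> last char: d
  1: cd$cdece -> last char: e
  2: cdececd$ -> last char: $
  3: cecd$cde -> last char: e
  4: d$cdecec -> last char: c
  5: dececd$c -> last char: c
  6: ecd$cdec -> last char: c
  7: ececd$cd -> last char: d


BWT = de$ecccd


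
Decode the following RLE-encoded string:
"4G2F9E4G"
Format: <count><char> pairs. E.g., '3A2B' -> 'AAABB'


Expanding each <count><char> pair:
  4G -> 'GGGG'
  2F -> 'FF'
  9E -> 'EEEEEEEEE'
  4G -> 'GGGG'

Decoded = GGGGFFEEEEEEEEEGGGG


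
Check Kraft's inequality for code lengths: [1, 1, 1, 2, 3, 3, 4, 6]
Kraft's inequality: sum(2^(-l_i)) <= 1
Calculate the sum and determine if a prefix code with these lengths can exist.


Sum = 2^(-1) + 2^(-1) + 2^(-1) + 2^(-2) + 2^(-3) + 2^(-3) + 2^(-4) + 2^(-6)
    = 0.5 + 0.5 + 0.5 + 0.25 + 0.125 + 0.125 + 0.0625 + 0.015625
    = 133/64 = 2.078125
Since 2.078125 > 1, Kraft's inequality is NOT satisfied.
A prefix code with these lengths CANNOT exist.

Kraft sum = 2.078125. Not satisfied.


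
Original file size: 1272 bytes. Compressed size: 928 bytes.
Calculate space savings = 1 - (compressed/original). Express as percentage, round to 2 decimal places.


ratio = compressed/original = 928/1272 = 0.72956
savings = 1 - ratio = 1 - 0.72956 = 0.27044
as a percentage: 0.27044 * 100 = 27.04%

Space savings = 1 - 928/1272 = 27.04%


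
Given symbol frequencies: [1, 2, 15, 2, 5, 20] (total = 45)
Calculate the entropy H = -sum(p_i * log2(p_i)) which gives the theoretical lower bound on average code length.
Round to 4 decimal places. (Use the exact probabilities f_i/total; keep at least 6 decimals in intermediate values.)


Per-symbol terms -p_i * log2(p_i) with p_i = f_i/45:
  p = 1/45 = 0.022222: log2(p) = -5.491853, -p*log2(p) = 0.122041
  p = 2/45 = 0.044444: log2(p) = -4.491853, -p*log2(p) = 0.199638
  p = 15/45 = 0.333333: log2(p) = -1.584963, -p*log2(p) = 0.528321
  p = 2/45 = 0.044444: log2(p) = -4.491853, -p*log2(p) = 0.199638
  p = 5/45 = 0.111111: log2(p) = -3.169925, -p*log2(p) = 0.352214
  p = 20/45 = 0.444444: log2(p) = -1.169925, -p*log2(p) = 0.519967
H = 0.122041 + 0.199638 + 0.528321 + 0.199638 + 0.352214 + 0.519967 = 1.921819

H = 1.9218 bits/symbol


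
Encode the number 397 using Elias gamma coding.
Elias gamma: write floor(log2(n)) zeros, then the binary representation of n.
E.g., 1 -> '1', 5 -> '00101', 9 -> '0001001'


num_bits = floor(log2(397)) + 1 = 9
leading_zeros = num_bits - 1 = 8
binary(397) = 110001101

Elias gamma(397) = '00000000' + '110001101' = 00000000110001101 (17 bits)


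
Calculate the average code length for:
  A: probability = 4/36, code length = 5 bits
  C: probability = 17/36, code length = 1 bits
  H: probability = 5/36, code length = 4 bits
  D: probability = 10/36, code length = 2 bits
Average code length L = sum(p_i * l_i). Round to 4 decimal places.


Weighted contributions p_i * l_i:
  A: (4/36) * 5 = 20/36
  C: (17/36) * 1 = 17/36
  H: (5/36) * 4 = 20/36
  D: (10/36) * 2 = 20/36
Sum = (20 + 17 + 20 + 20)/36 = 77/36

L = 77/36 = 2.1389 bits/symbol


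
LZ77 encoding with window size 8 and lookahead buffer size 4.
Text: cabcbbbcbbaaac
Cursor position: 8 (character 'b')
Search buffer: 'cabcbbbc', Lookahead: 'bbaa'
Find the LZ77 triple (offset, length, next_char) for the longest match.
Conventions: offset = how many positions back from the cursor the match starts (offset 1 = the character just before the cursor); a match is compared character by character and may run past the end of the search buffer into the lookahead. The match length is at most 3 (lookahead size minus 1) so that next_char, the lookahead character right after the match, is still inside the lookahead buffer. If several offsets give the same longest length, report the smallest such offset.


Try each offset into the search buffer:
  offset=1 (pos 7, char 'c'): match length 0
  offset=2 (pos 6, char 'b'): match length 1
  offset=3 (pos 5, char 'b'): match length 2
  offset=4 (pos 4, char 'b'): match length 2
  offset=5 (pos 3, char 'c'): match length 0
  offset=6 (pos 2, char 'b'): match length 1
  offset=7 (pos 1, char 'a'): match length 0
  offset=8 (pos 0, char 'c'): match length 0
Longest match has length 2, found at offsets 3, 4; take the smallest, offset 3.
next_char = character at position 8 + 2 = 10 -> 'a'

Best match: offset=3, length=2 (matching 'bb' starting at position 5)
LZ77 triple: (3, 2, 'a')


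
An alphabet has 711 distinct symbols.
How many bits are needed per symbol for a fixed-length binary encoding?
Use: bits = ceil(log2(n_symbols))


log2(711) = 9.4737
Bracket: 2^9 = 512 < 711 <= 2^10 = 1024
So ceil(log2(711)) = 10

bits = ceil(log2(711)) = ceil(9.4737) = 10 bits


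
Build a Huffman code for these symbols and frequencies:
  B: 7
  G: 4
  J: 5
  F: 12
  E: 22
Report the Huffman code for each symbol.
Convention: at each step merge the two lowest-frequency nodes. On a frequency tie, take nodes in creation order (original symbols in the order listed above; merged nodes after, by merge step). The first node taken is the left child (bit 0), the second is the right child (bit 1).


Huffman tree construction:
Step 1: Merge G(4) + J(5) = 9
Step 2: Merge B(7) + (G+J)(9) = 16
Step 3: Merge F(12) + (B+(G+J))(16) = 28
Step 4: Merge E(22) + (F+(B+(G+J)))(28) = 50
Read each symbol's code off the tree from the root (left child = 0, right child = 1).

Codes:
  B: 110 (length 3)
  G: 1110 (length 4)
  J: 1111 (length 4)
  F: 10 (length 2)
  E: 0 (length 1)
Average code length: 103/50 = 2.0600 bits/symbol


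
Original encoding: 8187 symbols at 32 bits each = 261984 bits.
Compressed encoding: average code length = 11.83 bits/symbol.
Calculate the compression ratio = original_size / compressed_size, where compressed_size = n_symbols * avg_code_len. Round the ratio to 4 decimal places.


original_size = n_symbols * orig_bits = 8187 * 32 = 261984 bits
compressed_size = n_symbols * avg_code_len = 8187 * 11.83 = 96852.21 bits
ratio = original_size / compressed_size = 261984 / 96852.21 = 2.705

Compression ratio = 2.705


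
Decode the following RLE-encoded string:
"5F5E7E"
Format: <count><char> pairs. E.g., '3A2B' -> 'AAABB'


Expanding each <count><char> pair:
  5F -> 'FFFFF'
  5E -> 'EEEEE'
  7E -> 'EEEEEEE'

Decoded = FFFFFEEEEEEEEEEEE


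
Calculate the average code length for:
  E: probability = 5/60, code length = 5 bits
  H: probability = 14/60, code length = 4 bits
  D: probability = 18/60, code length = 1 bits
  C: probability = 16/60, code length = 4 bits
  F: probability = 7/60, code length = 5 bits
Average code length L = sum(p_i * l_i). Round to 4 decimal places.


Weighted contributions p_i * l_i:
  E: (5/60) * 5 = 25/60
  H: (14/60) * 4 = 56/60
  D: (18/60) * 1 = 18/60
  C: (16/60) * 4 = 64/60
  F: (7/60) * 5 = 35/60
Sum = (25 + 56 + 18 + 64 + 35)/60 = 198/60

L = 198/60 = 3.3000 bits/symbol


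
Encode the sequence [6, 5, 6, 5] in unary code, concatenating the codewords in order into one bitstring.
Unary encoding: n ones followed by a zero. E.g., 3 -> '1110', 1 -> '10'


Encode each number as n ones followed by a terminating 0:
  6 -> 1111110 (7 bits)
  5 -> 111110 (6 bits)
  6 -> 1111110 (7 bits)
  5 -> 111110 (6 bits)
Total length = 7 + 6 + 7 + 6 = 26 bits.

Unary([6, 5, 6, 5]) = 11111101111101111110111110 (26 bits)


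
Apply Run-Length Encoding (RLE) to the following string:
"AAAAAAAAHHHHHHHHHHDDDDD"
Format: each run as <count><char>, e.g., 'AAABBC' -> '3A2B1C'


Scanning runs left to right:
  i=0: run of 'A' x 8 -> '8A'
  i=8: run of 'H' x 10 -> '10H'
  i=18: run of 'D' x 5 -> '5D'

RLE = 8A10H5D


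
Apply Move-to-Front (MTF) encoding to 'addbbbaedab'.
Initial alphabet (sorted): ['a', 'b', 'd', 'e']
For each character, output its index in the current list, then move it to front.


MTF encoding:
'a': index 0 in ['a', 'b', 'd', 'e'] -> ['a', 'b', 'd', 'e']
'd': index 2 in ['a', 'b', 'd', 'e'] -> ['d', 'a', 'b', 'e']
'd': index 0 in ['d', 'a', 'b', 'e'] -> ['d', 'a', 'b', 'e']
'b': index 2 in ['d', 'a', 'b', 'e'] -> ['b', 'd', 'a', 'e']
'b': index 0 in ['b', 'd', 'a', 'e'] -> ['b', 'd', 'a', 'e']
'b': index 0 in ['b', 'd', 'a', 'e'] -> ['b', 'd', 'a', 'e']
'a': index 2 in ['b', 'd', 'a', 'e'] -> ['a', 'b', 'd', 'e']
'e': index 3 in ['a', 'b', 'd', 'e'] -> ['e', 'a', 'b', 'd']
'd': index 3 in ['e', 'a', 'b', 'd'] -> ['d', 'e', 'a', 'b']
'a': index 2 in ['d', 'e', 'a', 'b'] -> ['a', 'd', 'e', 'b']
'b': index 3 in ['a', 'd', 'e', 'b'] -> ['b', 'a', 'd', 'e']


Output: [0, 2, 0, 2, 0, 0, 2, 3, 3, 2, 3]


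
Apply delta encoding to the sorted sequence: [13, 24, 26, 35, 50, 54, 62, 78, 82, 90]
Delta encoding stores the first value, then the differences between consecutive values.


First value: 13
Deltas:
  24 - 13 = 11
  26 - 24 = 2
  35 - 26 = 9
  50 - 35 = 15
  54 - 50 = 4
  62 - 54 = 8
  78 - 62 = 16
  82 - 78 = 4
  90 - 82 = 8


Delta encoded: [13, 11, 2, 9, 15, 4, 8, 16, 4, 8]


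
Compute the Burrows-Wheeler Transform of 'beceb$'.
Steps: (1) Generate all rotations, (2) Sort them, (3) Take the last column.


Rotations (sorted):
  0: $beceb -> last char: b
  1: b$bece -> last char: e
  2: beceb$ -> last char: $
  3: ceb$be -> last char: e
  4: eb$bec -> last char: c
  5: eceb$b -> last char: b


BWT = be$ecb


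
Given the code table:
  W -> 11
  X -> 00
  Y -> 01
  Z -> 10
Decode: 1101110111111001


Decoding:
11 -> W
01 -> Y
11 -> W
01 -> Y
11 -> W
11 -> W
10 -> Z
01 -> Y


Result: WYWYWWZY


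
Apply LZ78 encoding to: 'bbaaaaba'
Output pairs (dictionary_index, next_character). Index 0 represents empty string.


LZ78 encoding steps:
Dictionary: {0: ''}
Step 1: w='' (idx 0), next='b' -> output (0, 'b'), add 'b' as idx 1
Step 2: w='b' (idx 1), next='a' -> output (1, 'a'), add 'ba' as idx 2
Step 3: w='' (idx 0), next='a' -> output (0, 'a'), add 'a' as idx 3
Step 4: w='a' (idx 3), next='a' -> output (3, 'a'), add 'aa' as idx 4
Step 5: w='ba' (idx 2), end of input -> output (2, '')


Encoded: [(0, 'b'), (1, 'a'), (0, 'a'), (3, 'a'), (2, '')]


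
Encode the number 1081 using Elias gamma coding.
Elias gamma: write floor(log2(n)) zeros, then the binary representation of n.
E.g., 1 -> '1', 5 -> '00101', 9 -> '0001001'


num_bits = floor(log2(1081)) + 1 = 11
leading_zeros = num_bits - 1 = 10
binary(1081) = 10000111001

Elias gamma(1081) = '0000000000' + '10000111001' = 000000000010000111001 (21 bits)


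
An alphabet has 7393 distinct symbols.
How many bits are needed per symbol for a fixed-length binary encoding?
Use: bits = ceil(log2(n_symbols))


log2(7393) = 12.8519
Bracket: 2^12 = 4096 < 7393 <= 2^13 = 8192
So ceil(log2(7393)) = 13

bits = ceil(log2(7393)) = ceil(12.8519) = 13 bits


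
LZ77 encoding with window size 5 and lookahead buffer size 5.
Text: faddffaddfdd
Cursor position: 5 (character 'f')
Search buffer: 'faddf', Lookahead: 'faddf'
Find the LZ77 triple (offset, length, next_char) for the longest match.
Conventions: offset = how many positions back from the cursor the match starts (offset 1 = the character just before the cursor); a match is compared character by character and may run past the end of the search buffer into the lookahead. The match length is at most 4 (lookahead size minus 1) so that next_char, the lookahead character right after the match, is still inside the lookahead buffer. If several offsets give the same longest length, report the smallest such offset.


Try each offset into the search buffer:
  offset=1 (pos 4, char 'f'): match length 1
  offset=2 (pos 3, char 'd'): match length 0
  offset=3 (pos 2, char 'd'): match length 0
  offset=4 (pos 1, char 'a'): match length 0
  offset=5 (pos 0, char 'f'): match length 4
Longest match has length 4 at offset 5.
next_char = character at position 5 + 4 = 9 -> 'f'

Best match: offset=5, length=4 (matching 'fadd' starting at position 0)
LZ77 triple: (5, 4, 'f')


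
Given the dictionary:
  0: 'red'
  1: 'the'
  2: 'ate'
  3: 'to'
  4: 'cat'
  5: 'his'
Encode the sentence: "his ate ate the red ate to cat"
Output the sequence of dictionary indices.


Look up each word in the dictionary:
  'his' -> 5
  'ate' -> 2
  'ate' -> 2
  'the' -> 1
  'red' -> 0
  'ate' -> 2
  'to' -> 3
  'cat' -> 4

Encoded: [5, 2, 2, 1, 0, 2, 3, 4]


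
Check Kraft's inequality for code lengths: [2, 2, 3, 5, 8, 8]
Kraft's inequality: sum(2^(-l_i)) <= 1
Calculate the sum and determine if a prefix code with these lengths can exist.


Sum = 2^(-2) + 2^(-2) + 2^(-3) + 2^(-5) + 2^(-8) + 2^(-8)
    = 0.25 + 0.25 + 0.125 + 0.03125 + 0.00390625 + 0.00390625
    = 170/256 = 0.6640625
Since 0.6640625 <= 1, Kraft's inequality IS satisfied.
A prefix code with these lengths CAN exist.

Kraft sum = 0.6640625. Satisfied.


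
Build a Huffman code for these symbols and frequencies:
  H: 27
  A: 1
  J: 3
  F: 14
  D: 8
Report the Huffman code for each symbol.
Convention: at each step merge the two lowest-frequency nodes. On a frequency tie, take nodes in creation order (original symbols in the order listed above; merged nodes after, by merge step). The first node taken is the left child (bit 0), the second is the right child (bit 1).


Huffman tree construction:
Step 1: Merge A(1) + J(3) = 4
Step 2: Merge (A+J)(4) + D(8) = 12
Step 3: Merge ((A+J)+D)(12) + F(14) = 26
Step 4: Merge (((A+J)+D)+F)(26) + H(27) = 53
Read each symbol's code off the tree from the root (left child = 0, right child = 1).

Codes:
  H: 1 (length 1)
  A: 0000 (length 4)
  J: 0001 (length 4)
  F: 01 (length 2)
  D: 001 (length 3)
Average code length: 95/53 = 1.7925 bits/symbol


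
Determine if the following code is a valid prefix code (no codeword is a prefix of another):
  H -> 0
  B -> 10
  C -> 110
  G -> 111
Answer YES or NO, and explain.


Checking each pair (does one codeword prefix another?):
  H='0' vs B='10': no prefix
  H='0' vs C='110': no prefix
  H='0' vs G='111': no prefix
  B='10' vs H='0': no prefix
  B='10' vs C='110': no prefix
  B='10' vs G='111': no prefix
  C='110' vs H='0': no prefix
  C='110' vs B='10': no prefix
  C='110' vs G='111': no prefix
  G='111' vs H='0': no prefix
  G='111' vs B='10': no prefix
  G='111' vs C='110': no prefix
No violation found over all pairs.

YES -- this is a valid prefix code. No codeword is a prefix of any other codeword.


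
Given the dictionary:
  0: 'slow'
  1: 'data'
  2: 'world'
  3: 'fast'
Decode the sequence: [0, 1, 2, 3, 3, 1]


Look up each index in the dictionary:
  0 -> 'slow'
  1 -> 'data'
  2 -> 'world'
  3 -> 'fast'
  3 -> 'fast'
  1 -> 'data'

Decoded: "slow data world fast fast data"


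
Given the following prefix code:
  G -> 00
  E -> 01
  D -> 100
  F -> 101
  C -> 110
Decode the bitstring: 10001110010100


Decoding step by step:
Bits 100 -> D
Bits 01 -> E
Bits 110 -> C
Bits 01 -> E
Bits 01 -> E
Bits 00 -> G


Decoded message: DECEEG


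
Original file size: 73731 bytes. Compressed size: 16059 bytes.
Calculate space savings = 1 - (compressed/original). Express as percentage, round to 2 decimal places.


ratio = compressed/original = 16059/73731 = 0.217805
savings = 1 - ratio = 1 - 0.217805 = 0.782195
as a percentage: 0.782195 * 100 = 78.22%

Space savings = 1 - 16059/73731 = 78.22%


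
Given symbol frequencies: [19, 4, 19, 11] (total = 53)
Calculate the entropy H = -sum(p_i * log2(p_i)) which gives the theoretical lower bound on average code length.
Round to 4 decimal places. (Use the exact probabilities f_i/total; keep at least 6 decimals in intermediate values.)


Per-symbol terms -p_i * log2(p_i) with p_i = f_i/53:
  p = 19/53 = 0.358491: log2(p) = -1.479993, -p*log2(p) = 0.530564
  p = 4/53 = 0.075472: log2(p) = -3.727920, -p*log2(p) = 0.281352
  p = 19/53 = 0.358491: log2(p) = -1.479993, -p*log2(p) = 0.530564
  p = 11/53 = 0.207547: log2(p) = -2.268489, -p*log2(p) = 0.470818
H = 0.530564 + 0.281352 + 0.530564 + 0.470818 = 1.813298

H = 1.8133 bits/symbol


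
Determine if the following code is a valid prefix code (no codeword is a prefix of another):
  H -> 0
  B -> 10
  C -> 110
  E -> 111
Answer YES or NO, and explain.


Checking each pair (does one codeword prefix another?):
  H='0' vs B='10': no prefix
  H='0' vs C='110': no prefix
  H='0' vs E='111': no prefix
  B='10' vs H='0': no prefix
  B='10' vs C='110': no prefix
  B='10' vs E='111': no prefix
  C='110' vs H='0': no prefix
  C='110' vs B='10': no prefix
  C='110' vs E='111': no prefix
  E='111' vs H='0': no prefix
  E='111' vs B='10': no prefix
  E='111' vs C='110': no prefix
No violation found over all pairs.

YES -- this is a valid prefix code. No codeword is a prefix of any other codeword.


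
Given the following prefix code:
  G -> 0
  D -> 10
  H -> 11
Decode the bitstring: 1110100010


Decoding step by step:
Bits 11 -> H
Bits 10 -> D
Bits 10 -> D
Bits 0 -> G
Bits 0 -> G
Bits 10 -> D


Decoded message: HDDGGD


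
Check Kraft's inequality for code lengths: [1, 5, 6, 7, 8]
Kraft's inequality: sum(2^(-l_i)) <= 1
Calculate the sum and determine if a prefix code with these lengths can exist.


Sum = 2^(-1) + 2^(-5) + 2^(-6) + 2^(-7) + 2^(-8)
    = 0.5 + 0.03125 + 0.015625 + 0.0078125 + 0.00390625
    = 143/256 = 0.55859375
Since 0.55859375 <= 1, Kraft's inequality IS satisfied.
A prefix code with these lengths CAN exist.

Kraft sum = 0.55859375. Satisfied.


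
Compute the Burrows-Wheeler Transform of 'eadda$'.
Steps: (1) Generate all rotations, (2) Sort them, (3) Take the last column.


Rotations (sorted):
  0: $eadda -> last char: a
  1: a$eadd -> last char: d
  2: adda$e -> last char: e
  3: da$ead -> last char: d
  4: dda$ea -> last char: a
  5: eadda$ -> last char: $


BWT = adeda$


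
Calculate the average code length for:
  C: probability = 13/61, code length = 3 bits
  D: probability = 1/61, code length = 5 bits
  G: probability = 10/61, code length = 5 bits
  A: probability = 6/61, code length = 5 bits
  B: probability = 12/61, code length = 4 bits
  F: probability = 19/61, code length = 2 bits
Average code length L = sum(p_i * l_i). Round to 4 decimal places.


Weighted contributions p_i * l_i:
  C: (13/61) * 3 = 39/61
  D: (1/61) * 5 = 5/61
  G: (10/61) * 5 = 50/61
  A: (6/61) * 5 = 30/61
  B: (12/61) * 4 = 48/61
  F: (19/61) * 2 = 38/61
Sum = (39 + 5 + 50 + 30 + 48 + 38)/61 = 210/61

L = 210/61 = 3.4426 bits/symbol
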